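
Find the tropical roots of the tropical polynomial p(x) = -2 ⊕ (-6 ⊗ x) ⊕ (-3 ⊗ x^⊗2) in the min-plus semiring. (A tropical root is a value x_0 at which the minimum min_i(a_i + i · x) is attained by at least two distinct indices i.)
Roots: {-3, 4}

Each tropical root is a break point of the lower envelope of the lines y = a_i + i · x (there are 3 lines, with slopes 0, 1, ..., 2). Only the lines that attain the minimum somewhere contribute to roots; other lines are dominated. Here the surviving (envelope) indices are i = 2, i = 1, i = 0.
Intersections between consecutive envelope lines give the roots: for adjacent envelope indices i < j the intersection is x = (a_i − a_j) / (j − i). Reading off the sorted break points: {-3, 4}.
Verification: at each break x_0, at least two indices attain the minimum of min_i(a_i + i · x_0).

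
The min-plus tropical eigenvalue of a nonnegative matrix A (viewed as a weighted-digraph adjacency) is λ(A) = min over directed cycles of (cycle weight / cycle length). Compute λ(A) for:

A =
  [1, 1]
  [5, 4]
λ(A) = 1

Enumerate directed cycles and compute their means (weight / length). Sample:
  cycle 0 → 0: weight = 1, length = 1, mean = 1/1 ≈ 1.000
  cycle 1 → 1: weight = 4, length = 1, mean = 4/1 ≈ 4.000
  cycle 0 → 1 → 0: weight = 6, length = 2, mean = 6/2 ≈ 3.000
  cycle 1 → 0 → 1: weight = 6, length = 2, mean = 6/2 ≈ 3.000
Minimum mean = 1.000, attained e.g. along the cycle 0 → 0 with weight 1 and length 1. So λ(A) = 1/1 = 1.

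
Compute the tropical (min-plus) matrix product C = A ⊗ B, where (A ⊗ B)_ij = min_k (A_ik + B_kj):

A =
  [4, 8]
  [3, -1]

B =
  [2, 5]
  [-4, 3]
A ⊗ B =
  [4, 9]
  [-5, 2]

Apply the min-plus product entry-by-entry:
  C[0][0] = min over k of (A[0][0] + B[0][0] = 4 + 2 = 6, A[0][1] + B[1][0] = 8 + -4 = 4) = 4 (attained at k = 1)
  C[0][1] = min over k of (A[0][0] + B[0][1] = 4 + 5 = 9, A[0][1] + B[1][1] = 8 + 3 = 11) = 9 (attained at k = 0)
  C[1][0] = min over k of (A[1][0] + B[0][0] = 3 + 2 = 5, A[1][1] + B[1][0] = -1 + -4 = -5) = -5 (attained at k = 1)
  C[1][1] = min over k of (A[1][0] + B[0][1] = 3 + 5 = 8, A[1][1] + B[1][1] = -1 + 3 = 2) = 2 (attained at k = 1)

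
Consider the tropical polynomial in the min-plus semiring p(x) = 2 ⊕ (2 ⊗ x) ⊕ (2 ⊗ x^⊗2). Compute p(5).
p(5) = 2

A tropical monomial a ⊗ x^⊗i evaluates to a + i · x. Evaluating each term at x = 5:
  Term 0 contributes 2 + 0 · 5 = 2
  Term 1 contributes 2 + 1 · 5 = 7
  Term 2 contributes 2 + 2 · 5 = 12
p(5) = ⊕ of these = min[2, 7, 12] = 2.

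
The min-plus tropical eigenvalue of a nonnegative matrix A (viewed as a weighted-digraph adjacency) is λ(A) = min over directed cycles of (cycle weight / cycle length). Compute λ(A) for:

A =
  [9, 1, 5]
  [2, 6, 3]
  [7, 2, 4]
λ(A) = 3/2

Enumerate directed cycles and compute their means (weight / length). Sample:
  cycle 0 → 0: weight = 9, length = 1, mean = 9/1 ≈ 9.000
  cycle 1 → 1: weight = 6, length = 1, mean = 6/1 ≈ 6.000
  cycle 2 → 2: weight = 4, length = 1, mean = 4/1 ≈ 4.000
  cycle 0 → 1 → 0: weight = 3, length = 2, mean = 3/2 ≈ 1.500
  cycle 0 → 2 → 0: weight = 12, length = 2, mean = 12/2 ≈ 6.000
  cycle 1 → 0 → 1: weight = 3, length = 2, mean = 3/2 ≈ 1.500
Minimum mean = 1.500, attained e.g. along the cycle 0 → 1 → 0 with weight 3 and length 2. So λ(A) = 3/2 = 3/2.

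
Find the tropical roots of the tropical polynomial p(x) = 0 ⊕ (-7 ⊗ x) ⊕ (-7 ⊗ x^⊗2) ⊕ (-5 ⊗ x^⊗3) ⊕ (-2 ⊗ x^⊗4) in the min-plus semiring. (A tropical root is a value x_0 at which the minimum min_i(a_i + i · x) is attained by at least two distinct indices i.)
Roots: {-3, -2, 0, 7}

Each tropical root is a break point of the lower envelope of the lines y = a_i + i · x (there are 5 lines, with slopes 0, 1, ..., 4). Only the lines that attain the minimum somewhere contribute to roots; other lines are dominated. Here the surviving (envelope) indices are i = 4, i = 3, i = 2, i = 1, i = 0.
Intersections between consecutive envelope lines give the roots: for adjacent envelope indices i < j the intersection is x = (a_i − a_j) / (j − i). Reading off the sorted break points: {-3, -2, 0, 7}.
Verification: at each break x_0, at least two indices attain the minimum of min_i(a_i + i · x_0).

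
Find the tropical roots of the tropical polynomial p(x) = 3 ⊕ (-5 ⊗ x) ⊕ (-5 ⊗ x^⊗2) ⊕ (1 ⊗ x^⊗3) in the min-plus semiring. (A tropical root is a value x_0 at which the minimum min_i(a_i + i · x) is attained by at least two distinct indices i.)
Roots: {-6, 0, 8}

Each tropical root is a break point of the lower envelope of the lines y = a_i + i · x (there are 4 lines, with slopes 0, 1, ..., 3). Only the lines that attain the minimum somewhere contribute to roots; other lines are dominated. Here the surviving (envelope) indices are i = 3, i = 2, i = 1, i = 0.
Intersections between consecutive envelope lines give the roots: for adjacent envelope indices i < j the intersection is x = (a_i − a_j) / (j − i). Reading off the sorted break points: {-6, 0, 8}.
Verification: at each break x_0, at least two indices attain the minimum of min_i(a_i + i · x_0).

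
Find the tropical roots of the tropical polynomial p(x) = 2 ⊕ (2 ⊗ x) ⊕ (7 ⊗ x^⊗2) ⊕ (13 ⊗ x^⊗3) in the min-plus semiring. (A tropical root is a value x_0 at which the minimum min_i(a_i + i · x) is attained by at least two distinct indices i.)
Roots: {-6, -5, 0}

Each tropical root is a break point of the lower envelope of the lines y = a_i + i · x (there are 4 lines, with slopes 0, 1, ..., 3). Only the lines that attain the minimum somewhere contribute to roots; other lines are dominated. Here the surviving (envelope) indices are i = 3, i = 2, i = 1, i = 0.
Intersections between consecutive envelope lines give the roots: for adjacent envelope indices i < j the intersection is x = (a_i − a_j) / (j − i). Reading off the sorted break points: {-6, -5, 0}.
Verification: at each break x_0, at least two indices attain the minimum of min_i(a_i + i · x_0).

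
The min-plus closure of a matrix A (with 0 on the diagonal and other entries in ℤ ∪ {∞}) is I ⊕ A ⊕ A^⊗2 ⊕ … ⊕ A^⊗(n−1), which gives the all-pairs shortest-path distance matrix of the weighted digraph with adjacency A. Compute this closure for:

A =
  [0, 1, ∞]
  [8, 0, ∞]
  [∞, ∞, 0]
Closure =
  [0, 1, ∞]
  [8, 0, ∞]
  [∞, ∞, 0]

This is the Floyd-Warshall all-pairs shortest-path computation. For each intermediate vertex k = 0, 1, …, 2, update dist[i][j] ← min(dist[i][j], dist[i][k] + dist[k][j]). The final matrix gives, for each (i, j), the minimum total weight of any directed path from i to j (possibly empty when i = j).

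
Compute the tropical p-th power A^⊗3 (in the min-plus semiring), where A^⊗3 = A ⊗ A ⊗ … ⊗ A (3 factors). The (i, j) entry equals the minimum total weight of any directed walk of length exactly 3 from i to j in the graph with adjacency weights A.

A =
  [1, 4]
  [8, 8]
A^⊗3 =
  [3, 6]
  [10, 13]

Each entry (A^⊗3)_ij equals the minimum over all length-3 walks i = v_0 → v_1 → … → v_3 = j of Σ_t A[v_t][v_{t+1}]. For example, for (i, j) = (0, 1) we minimise over 4 possible intermediate vertex sequences; the minimum is 6, attained along the walk 0 → 0 → 0 → 1.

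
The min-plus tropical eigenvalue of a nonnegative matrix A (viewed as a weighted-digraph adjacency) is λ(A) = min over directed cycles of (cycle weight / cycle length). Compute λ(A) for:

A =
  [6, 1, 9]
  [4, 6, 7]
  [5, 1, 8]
λ(A) = 5/2

Enumerate directed cycles and compute their means (weight / length). Sample:
  cycle 0 → 0: weight = 6, length = 1, mean = 6/1 ≈ 6.000
  cycle 1 → 1: weight = 6, length = 1, mean = 6/1 ≈ 6.000
  cycle 2 → 2: weight = 8, length = 1, mean = 8/1 ≈ 8.000
  cycle 0 → 1 → 0: weight = 5, length = 2, mean = 5/2 ≈ 2.500
  cycle 0 → 2 → 0: weight = 14, length = 2, mean = 14/2 ≈ 7.000
  cycle 1 → 0 → 1: weight = 5, length = 2, mean = 5/2 ≈ 2.500
Minimum mean = 2.500, attained e.g. along the cycle 0 → 1 → 0 with weight 5 and length 2. So λ(A) = 5/2 = 5/2.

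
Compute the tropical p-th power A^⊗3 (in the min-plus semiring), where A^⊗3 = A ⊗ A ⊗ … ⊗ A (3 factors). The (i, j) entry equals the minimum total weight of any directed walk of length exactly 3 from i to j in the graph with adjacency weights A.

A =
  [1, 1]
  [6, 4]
A^⊗3 =
  [3, 3]
  [8, 8]

Each entry (A^⊗3)_ij equals the minimum over all length-3 walks i = v_0 → v_1 → … → v_3 = j of Σ_t A[v_t][v_{t+1}]. For example, for (i, j) = (0, 1) we minimise over 4 possible intermediate vertex sequences; the minimum is 3, attained along the walk 0 → 0 → 0 → 1.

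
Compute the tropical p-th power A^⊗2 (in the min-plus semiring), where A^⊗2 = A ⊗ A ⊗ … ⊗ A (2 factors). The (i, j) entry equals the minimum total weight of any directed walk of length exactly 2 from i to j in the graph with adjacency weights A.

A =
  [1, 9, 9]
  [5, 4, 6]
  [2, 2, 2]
A^⊗2 =
  [2, 10, 10]
  [6, 8, 8]
  [3, 4, 4]

Each entry (A^⊗2)_ij equals the minimum over all length-2 walks i = v_0 → v_1 → … → v_2 = j of Σ_t A[v_t][v_{t+1}]. For example, for (i, j) = (0, 2) we minimise over 3 possible intermediate vertex sequences; the minimum is 10, attained along the walk 0 → 0 → 2.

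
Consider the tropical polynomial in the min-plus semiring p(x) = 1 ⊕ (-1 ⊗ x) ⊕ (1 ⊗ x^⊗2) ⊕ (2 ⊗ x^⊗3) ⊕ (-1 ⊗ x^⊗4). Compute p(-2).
p(-2) = -9

A tropical monomial a ⊗ x^⊗i evaluates to a + i · x. Evaluating each term at x = -2:
  Term 0 contributes 1 + 0 · -2 = 1
  Term 1 contributes -1 + 1 · -2 = -3
  Term 2 contributes 1 + 2 · -2 = -3
  Term 3 contributes 2 + 3 · -2 = -4
  Term 4 contributes -1 + 4 · -2 = -9
p(-2) = ⊕ of these = min[1, -3, -3, -4, -9] = -9.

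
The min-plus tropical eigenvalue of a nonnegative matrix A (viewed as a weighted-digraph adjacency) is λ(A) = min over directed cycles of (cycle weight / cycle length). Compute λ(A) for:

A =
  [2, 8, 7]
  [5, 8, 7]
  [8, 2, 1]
λ(A) = 1

Enumerate directed cycles and compute their means (weight / length). Sample:
  cycle 0 → 0: weight = 2, length = 1, mean = 2/1 ≈ 2.000
  cycle 1 → 1: weight = 8, length = 1, mean = 8/1 ≈ 8.000
  cycle 2 → 2: weight = 1, length = 1, mean = 1/1 ≈ 1.000
  cycle 0 → 1 → 0: weight = 13, length = 2, mean = 13/2 ≈ 6.500
  cycle 0 → 2 → 0: weight = 15, length = 2, mean = 15/2 ≈ 7.500
  cycle 1 → 0 → 1: weight = 13, length = 2, mean = 13/2 ≈ 6.500
Minimum mean = 1.000, attained e.g. along the cycle 2 → 2 with weight 1 and length 1. So λ(A) = 1/1 = 1.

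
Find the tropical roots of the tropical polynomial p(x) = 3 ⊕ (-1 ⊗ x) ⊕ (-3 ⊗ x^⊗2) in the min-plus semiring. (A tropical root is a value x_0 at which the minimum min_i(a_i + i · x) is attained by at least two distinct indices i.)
Roots: {2, 4}

Each tropical root is a break point of the lower envelope of the lines y = a_i + i · x (there are 3 lines, with slopes 0, 1, ..., 2). Only the lines that attain the minimum somewhere contribute to roots; other lines are dominated. Here the surviving (envelope) indices are i = 2, i = 1, i = 0.
Intersections between consecutive envelope lines give the roots: for adjacent envelope indices i < j the intersection is x = (a_i − a_j) / (j − i). Reading off the sorted break points: {2, 4}.
Verification: at each break x_0, at least two indices attain the minimum of min_i(a_i + i · x_0).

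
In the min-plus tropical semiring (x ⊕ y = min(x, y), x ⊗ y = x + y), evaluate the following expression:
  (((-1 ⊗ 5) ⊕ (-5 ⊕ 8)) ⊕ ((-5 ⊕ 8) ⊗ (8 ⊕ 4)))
(((-1 ⊗ 5) ⊕ (-5 ⊕ 8)) ⊕ ((-5 ⊕ 8) ⊗ (8 ⊕ 4))) = -5

Expand innermost to outermost. Recall ⊕ takes the minimum of its arguments and ⊗ takes their sum. Working out the expression (((-1 ⊗ 5) ⊕ (-5 ⊕ 8)) ⊕ ((-5 ⊕ 8) ⊗ (8 ⊕ 4))) gives -5.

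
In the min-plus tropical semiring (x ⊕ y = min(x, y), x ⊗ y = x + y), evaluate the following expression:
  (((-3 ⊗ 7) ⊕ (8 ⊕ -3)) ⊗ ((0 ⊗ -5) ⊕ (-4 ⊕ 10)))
(((-3 ⊗ 7) ⊕ (8 ⊕ -3)) ⊗ ((0 ⊗ -5) ⊕ (-4 ⊕ 10))) = -8

Expand innermost to outermost. Recall ⊕ takes the minimum of its arguments and ⊗ takes their sum. Working out the expression (((-3 ⊗ 7) ⊕ (8 ⊕ -3)) ⊗ ((0 ⊗ -5) ⊕ (-4 ⊕ 10))) gives -8.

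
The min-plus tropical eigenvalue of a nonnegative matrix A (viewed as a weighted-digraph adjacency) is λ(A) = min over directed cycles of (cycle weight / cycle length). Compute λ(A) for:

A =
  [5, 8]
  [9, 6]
λ(A) = 5

Enumerate directed cycles and compute their means (weight / length). Sample:
  cycle 0 → 0: weight = 5, length = 1, mean = 5/1 ≈ 5.000
  cycle 1 → 1: weight = 6, length = 1, mean = 6/1 ≈ 6.000
  cycle 0 → 1 → 0: weight = 17, length = 2, mean = 17/2 ≈ 8.500
  cycle 1 → 0 → 1: weight = 17, length = 2, mean = 17/2 ≈ 8.500
Minimum mean = 5.000, attained e.g. along the cycle 0 → 0 with weight 5 and length 1. So λ(A) = 5/1 = 5.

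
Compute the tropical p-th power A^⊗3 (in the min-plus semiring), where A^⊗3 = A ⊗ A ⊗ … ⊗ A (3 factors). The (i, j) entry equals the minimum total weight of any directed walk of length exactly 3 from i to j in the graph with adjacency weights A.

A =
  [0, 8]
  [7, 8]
A^⊗3 =
  [0, 8]
  [7, 15]

Each entry (A^⊗3)_ij equals the minimum over all length-3 walks i = v_0 → v_1 → … → v_3 = j of Σ_t A[v_t][v_{t+1}]. For example, for (i, j) = (0, 1) we minimise over 4 possible intermediate vertex sequences; the minimum is 8, attained along the walk 0 → 0 → 0 → 1.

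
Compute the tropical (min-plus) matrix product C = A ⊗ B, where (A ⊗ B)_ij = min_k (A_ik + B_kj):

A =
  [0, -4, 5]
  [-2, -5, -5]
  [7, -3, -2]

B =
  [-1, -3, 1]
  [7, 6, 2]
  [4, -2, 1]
A ⊗ B =
  [-1, -3, -2]
  [-3, -7, -4]
  [2, -4, -1]

Apply the min-plus product entry-by-entry:
  C[0][0] = min over k of (A[0][0] + B[0][0] = 0 + -1 = -1, A[0][1] + B[1][0] = -4 + 7 = 3, A[0][2] + B[2][0] = 5 + 4 = 9) = -1 (attained at k = 0)
  C[0][1] = min over k of (A[0][0] + B[0][1] = 0 + -3 = -3, A[0][1] + B[1][1] = -4 + 6 = 2, A[0][2] + B[2][1] = 5 + -2 = 3) = -3 (attained at k = 0)
  C[0][2] = min over k of (A[0][0] + B[0][2] = 0 + 1 = 1, A[0][1] + B[1][2] = -4 + 2 = -2, A[0][2] + B[2][2] = 5 + 1 = 6) = -2 (attained at k = 1)
  C[1][0] = min over k of (A[1][0] + B[0][0] = -2 + -1 = -3, A[1][1] + B[1][0] = -5 + 7 = 2, A[1][2] + B[2][0] = -5 + 4 = -1) = -3 (attained at k = 0)
  C[1][1] = min over k of (A[1][0] + B[0][1] = -2 + -3 = -5, A[1][1] + B[1][1] = -5 + 6 = 1, A[1][2] + B[2][1] = -5 + -2 = -7) = -7 (attained at k = 2)
  C[1][2] = min over k of (A[1][0] + B[0][2] = -2 + 1 = -1, A[1][1] + B[1][2] = -5 + 2 = -3, A[1][2] + B[2][2] = -5 + 1 = -4) = -4 (attained at k = 2)
  C[2][0] = min over k of (A[2][0] + B[0][0] = 7 + -1 = 6, A[2][1] + B[1][0] = -3 + 7 = 4, A[2][2] + B[2][0] = -2 + 4 = 2) = 2 (attained at k = 2)
  C[2][1] = min over k of (A[2][0] + B[0][1] = 7 + -3 = 4, A[2][1] + B[1][1] = -3 + 6 = 3, A[2][2] + B[2][1] = -2 + -2 = -4) = -4 (attained at k = 2)
  C[2][2] = min over k of (A[2][0] + B[0][2] = 7 + 1 = 8, A[2][1] + B[1][2] = -3 + 2 = -1, A[2][2] + B[2][2] = -2 + 1 = -1) = -1 (attained at k = 1)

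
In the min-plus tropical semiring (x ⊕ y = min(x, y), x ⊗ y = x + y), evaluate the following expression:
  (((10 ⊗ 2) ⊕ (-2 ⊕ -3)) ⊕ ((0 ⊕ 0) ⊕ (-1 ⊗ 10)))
(((10 ⊗ 2) ⊕ (-2 ⊕ -3)) ⊕ ((0 ⊕ 0) ⊕ (-1 ⊗ 10))) = -3

Expand innermost to outermost. Recall ⊕ takes the minimum of its arguments and ⊗ takes their sum. Working out the expression (((10 ⊗ 2) ⊕ (-2 ⊕ -3)) ⊕ ((0 ⊕ 0) ⊕ (-1 ⊗ 10))) gives -3.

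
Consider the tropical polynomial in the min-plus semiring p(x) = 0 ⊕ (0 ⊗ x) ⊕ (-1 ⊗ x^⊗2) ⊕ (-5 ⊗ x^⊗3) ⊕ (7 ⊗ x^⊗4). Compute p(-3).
p(-3) = -14

A tropical monomial a ⊗ x^⊗i evaluates to a + i · x. Evaluating each term at x = -3:
  Term 0 contributes 0 + 0 · -3 = 0
  Term 1 contributes 0 + 1 · -3 = -3
  Term 2 contributes -1 + 2 · -3 = -7
  Term 3 contributes -5 + 3 · -3 = -14
  Term 4 contributes 7 + 4 · -3 = -5
p(-3) = ⊕ of these = min[0, -3, -7, -14, -5] = -14.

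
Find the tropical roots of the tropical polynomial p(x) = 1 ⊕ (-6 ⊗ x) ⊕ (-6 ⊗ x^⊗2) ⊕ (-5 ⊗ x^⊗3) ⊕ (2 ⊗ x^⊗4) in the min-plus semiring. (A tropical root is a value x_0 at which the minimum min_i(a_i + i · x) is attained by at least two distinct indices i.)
Roots: {-7, -1, 0, 7}

Each tropical root is a break point of the lower envelope of the lines y = a_i + i · x (there are 5 lines, with slopes 0, 1, ..., 4). Only the lines that attain the minimum somewhere contribute to roots; other lines are dominated. Here the surviving (envelope) indices are i = 4, i = 3, i = 2, i = 1, i = 0.
Intersections between consecutive envelope lines give the roots: for adjacent envelope indices i < j the intersection is x = (a_i − a_j) / (j − i). Reading off the sorted break points: {-7, -1, 0, 7}.
Verification: at each break x_0, at least two indices attain the minimum of min_i(a_i + i · x_0).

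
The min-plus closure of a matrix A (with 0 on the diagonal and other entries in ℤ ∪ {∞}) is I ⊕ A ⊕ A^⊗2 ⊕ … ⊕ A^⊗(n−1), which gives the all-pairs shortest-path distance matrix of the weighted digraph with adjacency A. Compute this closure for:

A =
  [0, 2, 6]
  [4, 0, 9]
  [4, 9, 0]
Closure =
  [0, 2, 6]
  [4, 0, 9]
  [4, 6, 0]

This is the Floyd-Warshall all-pairs shortest-path computation. For each intermediate vertex k = 0, 1, …, 2, update dist[i][j] ← min(dist[i][j], dist[i][k] + dist[k][j]). The final matrix gives, for each (i, j), the minimum total weight of any directed path from i to j (possibly empty when i = j).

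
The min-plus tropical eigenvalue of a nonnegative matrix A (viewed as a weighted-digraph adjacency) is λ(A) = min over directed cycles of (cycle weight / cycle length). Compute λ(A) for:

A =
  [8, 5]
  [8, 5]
λ(A) = 5

Enumerate directed cycles and compute their means (weight / length). Sample:
  cycle 0 → 0: weight = 8, length = 1, mean = 8/1 ≈ 8.000
  cycle 1 → 1: weight = 5, length = 1, mean = 5/1 ≈ 5.000
  cycle 0 → 1 → 0: weight = 13, length = 2, mean = 13/2 ≈ 6.500
  cycle 1 → 0 → 1: weight = 13, length = 2, mean = 13/2 ≈ 6.500
Minimum mean = 5.000, attained e.g. along the cycle 1 → 1 with weight 5 and length 1. So λ(A) = 5/1 = 5.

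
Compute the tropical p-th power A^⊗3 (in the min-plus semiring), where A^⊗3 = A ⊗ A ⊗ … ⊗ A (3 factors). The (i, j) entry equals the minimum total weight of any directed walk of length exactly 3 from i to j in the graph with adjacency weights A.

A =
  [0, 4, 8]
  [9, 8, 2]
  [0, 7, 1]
A^⊗3 =
  [0, 4, 6]
  [2, 6, 4]
  [0, 4, 3]

Each entry (A^⊗3)_ij equals the minimum over all length-3 walks i = v_0 → v_1 → … → v_3 = j of Σ_t A[v_t][v_{t+1}]. For example, for (i, j) = (0, 2) we minimise over 9 possible intermediate vertex sequences; the minimum is 6, attained along the walk 0 → 0 → 1 → 2.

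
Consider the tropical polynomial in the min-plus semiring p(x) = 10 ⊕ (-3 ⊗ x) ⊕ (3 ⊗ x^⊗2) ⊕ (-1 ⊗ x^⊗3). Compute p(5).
p(5) = 2

A tropical monomial a ⊗ x^⊗i evaluates to a + i · x. Evaluating each term at x = 5:
  Term 0 contributes 10 + 0 · 5 = 10
  Term 1 contributes -3 + 1 · 5 = 2
  Term 2 contributes 3 + 2 · 5 = 13
  Term 3 contributes -1 + 3 · 5 = 14
p(5) = ⊕ of these = min[10, 2, 13, 14] = 2.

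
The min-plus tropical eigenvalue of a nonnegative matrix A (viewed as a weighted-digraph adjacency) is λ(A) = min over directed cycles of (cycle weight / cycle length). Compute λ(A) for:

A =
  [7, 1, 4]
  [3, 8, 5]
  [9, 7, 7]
λ(A) = 2

Enumerate directed cycles and compute their means (weight / length). Sample:
  cycle 0 → 0: weight = 7, length = 1, mean = 7/1 ≈ 7.000
  cycle 1 → 1: weight = 8, length = 1, mean = 8/1 ≈ 8.000
  cycle 2 → 2: weight = 7, length = 1, mean = 7/1 ≈ 7.000
  cycle 0 → 1 → 0: weight = 4, length = 2, mean = 4/2 ≈ 2.000
  cycle 0 → 2 → 0: weight = 13, length = 2, mean = 13/2 ≈ 6.500
  cycle 1 → 0 → 1: weight = 4, length = 2, mean = 4/2 ≈ 2.000
Minimum mean = 2.000, attained e.g. along the cycle 0 → 1 → 0 with weight 4 and length 2. So λ(A) = 4/2 = 2.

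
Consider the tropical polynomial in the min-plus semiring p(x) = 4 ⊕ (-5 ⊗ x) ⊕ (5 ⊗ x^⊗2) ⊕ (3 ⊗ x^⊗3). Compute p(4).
p(4) = -1

A tropical monomial a ⊗ x^⊗i evaluates to a + i · x. Evaluating each term at x = 4:
  Term 0 contributes 4 + 0 · 4 = 4
  Term 1 contributes -5 + 1 · 4 = -1
  Term 2 contributes 5 + 2 · 4 = 13
  Term 3 contributes 3 + 3 · 4 = 15
p(4) = ⊕ of these = min[4, -1, 13, 15] = -1.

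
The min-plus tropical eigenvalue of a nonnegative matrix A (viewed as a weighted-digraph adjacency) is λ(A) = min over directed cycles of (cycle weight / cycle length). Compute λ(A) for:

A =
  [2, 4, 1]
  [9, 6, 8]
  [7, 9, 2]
λ(A) = 2

Enumerate directed cycles and compute their means (weight / length). Sample:
  cycle 0 → 0: weight = 2, length = 1, mean = 2/1 ≈ 2.000
  cycle 1 → 1: weight = 6, length = 1, mean = 6/1 ≈ 6.000
  cycle 2 → 2: weight = 2, length = 1, mean = 2/1 ≈ 2.000
  cycle 0 → 1 → 0: weight = 13, length = 2, mean = 13/2 ≈ 6.500
  cycle 0 → 2 → 0: weight = 8, length = 2, mean = 8/2 ≈ 4.000
  cycle 1 → 0 → 1: weight = 13, length = 2, mean = 13/2 ≈ 6.500
Minimum mean = 2.000, attained e.g. along the cycle 0 → 0 with weight 2 and length 1. So λ(A) = 2/1 = 2.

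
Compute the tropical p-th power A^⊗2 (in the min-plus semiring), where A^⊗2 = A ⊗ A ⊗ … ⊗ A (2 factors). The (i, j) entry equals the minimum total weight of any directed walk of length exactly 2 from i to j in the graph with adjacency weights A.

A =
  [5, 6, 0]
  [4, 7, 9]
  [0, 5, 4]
A^⊗2 =
  [0, 5, 4]
  [9, 10, 4]
  [4, 6, 0]

Each entry (A^⊗2)_ij equals the minimum over all length-2 walks i = v_0 → v_1 → … → v_2 = j of Σ_t A[v_t][v_{t+1}]. For example, for (i, j) = (0, 2) we minimise over 3 possible intermediate vertex sequences; the minimum is 4, attained along the walk 0 → 2 → 2.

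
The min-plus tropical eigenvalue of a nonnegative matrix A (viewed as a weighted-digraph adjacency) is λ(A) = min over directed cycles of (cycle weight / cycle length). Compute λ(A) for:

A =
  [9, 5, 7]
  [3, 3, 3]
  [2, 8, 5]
λ(A) = 3

Enumerate directed cycles and compute their means (weight / length). Sample:
  cycle 0 → 0: weight = 9, length = 1, mean = 9/1 ≈ 9.000
  cycle 1 → 1: weight = 3, length = 1, mean = 3/1 ≈ 3.000
  cycle 2 → 2: weight = 5, length = 1, mean = 5/1 ≈ 5.000
  cycle 0 → 1 → 0: weight = 8, length = 2, mean = 8/2 ≈ 4.000
  cycle 0 → 2 → 0: weight = 9, length = 2, mean = 9/2 ≈ 4.500
  cycle 1 → 0 → 1: weight = 8, length = 2, mean = 8/2 ≈ 4.000
Minimum mean = 3.000, attained e.g. along the cycle 1 → 1 with weight 3 and length 1. So λ(A) = 3/1 = 3.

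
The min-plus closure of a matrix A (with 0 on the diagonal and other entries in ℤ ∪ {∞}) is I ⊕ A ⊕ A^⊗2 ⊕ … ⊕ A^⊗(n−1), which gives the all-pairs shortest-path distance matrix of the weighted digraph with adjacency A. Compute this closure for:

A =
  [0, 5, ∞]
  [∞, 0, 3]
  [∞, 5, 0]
Closure =
  [0, 5, 8]
  [∞, 0, 3]
  [∞, 5, 0]

This is the Floyd-Warshall all-pairs shortest-path computation. For each intermediate vertex k = 0, 1, …, 2, update dist[i][j] ← min(dist[i][j], dist[i][k] + dist[k][j]). The final matrix gives, for each (i, j), the minimum total weight of any directed path from i to j (possibly empty when i = j).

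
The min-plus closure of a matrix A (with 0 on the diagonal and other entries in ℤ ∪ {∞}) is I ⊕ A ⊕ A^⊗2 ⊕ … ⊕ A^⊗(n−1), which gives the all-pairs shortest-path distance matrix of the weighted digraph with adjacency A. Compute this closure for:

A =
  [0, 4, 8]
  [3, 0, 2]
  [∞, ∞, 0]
Closure =
  [0, 4, 6]
  [3, 0, 2]
  [∞, ∞, 0]

This is the Floyd-Warshall all-pairs shortest-path computation. For each intermediate vertex k = 0, 1, …, 2, update dist[i][j] ← min(dist[i][j], dist[i][k] + dist[k][j]). The final matrix gives, for each (i, j), the minimum total weight of any directed path from i to j (possibly empty when i = j).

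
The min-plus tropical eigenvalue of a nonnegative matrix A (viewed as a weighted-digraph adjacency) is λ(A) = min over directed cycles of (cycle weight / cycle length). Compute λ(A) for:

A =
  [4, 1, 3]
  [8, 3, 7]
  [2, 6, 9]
λ(A) = 5/2

Enumerate directed cycles and compute their means (weight / length). Sample:
  cycle 0 → 0: weight = 4, length = 1, mean = 4/1 ≈ 4.000
  cycle 1 → 1: weight = 3, length = 1, mean = 3/1 ≈ 3.000
  cycle 2 → 2: weight = 9, length = 1, mean = 9/1 ≈ 9.000
  cycle 0 → 1 → 0: weight = 9, length = 2, mean = 9/2 ≈ 4.500
  cycle 0 → 2 → 0: weight = 5, length = 2, mean = 5/2 ≈ 2.500
  cycle 1 → 0 → 1: weight = 9, length = 2, mean = 9/2 ≈ 4.500
Minimum mean = 2.500, attained e.g. along the cycle 0 → 2 → 0 with weight 5 and length 2. So λ(A) = 5/2 = 5/2.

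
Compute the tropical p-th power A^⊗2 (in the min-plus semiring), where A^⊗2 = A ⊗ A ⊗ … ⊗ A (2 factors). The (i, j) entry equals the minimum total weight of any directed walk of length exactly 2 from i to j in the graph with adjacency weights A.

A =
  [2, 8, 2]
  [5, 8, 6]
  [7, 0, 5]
A^⊗2 =
  [4, 2, 4]
  [7, 6, 7]
  [5, 5, 6]

Each entry (A^⊗2)_ij equals the minimum over all length-2 walks i = v_0 → v_1 → … → v_2 = j of Σ_t A[v_t][v_{t+1}]. For example, for (i, j) = (0, 2) we minimise over 3 possible intermediate vertex sequences; the minimum is 4, attained along the walk 0 → 0 → 2.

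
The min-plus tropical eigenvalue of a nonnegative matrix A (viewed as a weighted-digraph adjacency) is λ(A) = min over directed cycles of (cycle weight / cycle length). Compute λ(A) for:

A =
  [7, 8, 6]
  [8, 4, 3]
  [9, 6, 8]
λ(A) = 4

Enumerate directed cycles and compute their means (weight / length). Sample:
  cycle 0 → 0: weight = 7, length = 1, mean = 7/1 ≈ 7.000
  cycle 1 → 1: weight = 4, length = 1, mean = 4/1 ≈ 4.000
  cycle 2 → 2: weight = 8, length = 1, mean = 8/1 ≈ 8.000
  cycle 0 → 1 → 0: weight = 16, length = 2, mean = 16/2 ≈ 8.000
  cycle 0 → 2 → 0: weight = 15, length = 2, mean = 15/2 ≈ 7.500
  cycle 1 → 0 → 1: weight = 16, length = 2, mean = 16/2 ≈ 8.000
Minimum mean = 4.000, attained e.g. along the cycle 1 → 1 with weight 4 and length 1. So λ(A) = 4/1 = 4.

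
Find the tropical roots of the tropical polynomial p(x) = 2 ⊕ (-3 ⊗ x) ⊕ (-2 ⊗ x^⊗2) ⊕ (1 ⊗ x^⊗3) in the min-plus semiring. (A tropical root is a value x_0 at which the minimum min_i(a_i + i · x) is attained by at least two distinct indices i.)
Roots: {-3, -1, 5}

Each tropical root is a break point of the lower envelope of the lines y = a_i + i · x (there are 4 lines, with slopes 0, 1, ..., 3). Only the lines that attain the minimum somewhere contribute to roots; other lines are dominated. Here the surviving (envelope) indices are i = 3, i = 2, i = 1, i = 0.
Intersections between consecutive envelope lines give the roots: for adjacent envelope indices i < j the intersection is x = (a_i − a_j) / (j − i). Reading off the sorted break points: {-3, -1, 5}.
Verification: at each break x_0, at least two indices attain the minimum of min_i(a_i + i · x_0).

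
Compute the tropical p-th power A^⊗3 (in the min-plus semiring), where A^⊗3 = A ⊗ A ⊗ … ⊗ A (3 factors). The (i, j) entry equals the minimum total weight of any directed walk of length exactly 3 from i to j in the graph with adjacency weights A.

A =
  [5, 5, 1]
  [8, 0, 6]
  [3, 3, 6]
A^⊗3 =
  [9, 4, 5]
  [8, 0, 6]
  [7, 3, 9]

Each entry (A^⊗3)_ij equals the minimum over all length-3 walks i = v_0 → v_1 → … → v_3 = j of Σ_t A[v_t][v_{t+1}]. For example, for (i, j) = (0, 2) we minimise over 9 possible intermediate vertex sequences; the minimum is 5, attained along the walk 0 → 2 → 0 → 2.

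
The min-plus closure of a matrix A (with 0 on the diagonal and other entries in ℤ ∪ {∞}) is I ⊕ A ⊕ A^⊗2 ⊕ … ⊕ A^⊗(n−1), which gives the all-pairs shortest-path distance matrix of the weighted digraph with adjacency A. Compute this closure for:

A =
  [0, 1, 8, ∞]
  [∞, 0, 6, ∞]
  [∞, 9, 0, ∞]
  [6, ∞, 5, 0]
Closure =
  [0, 1, 7, ∞]
  [∞, 0, 6, ∞]
  [∞, 9, 0, ∞]
  [6, 7, 5, 0]

This is the Floyd-Warshall all-pairs shortest-path computation. For each intermediate vertex k = 0, 1, …, 3, update dist[i][j] ← min(dist[i][j], dist[i][k] + dist[k][j]). The final matrix gives, for each (i, j), the minimum total weight of any directed path from i to j (possibly empty when i = j).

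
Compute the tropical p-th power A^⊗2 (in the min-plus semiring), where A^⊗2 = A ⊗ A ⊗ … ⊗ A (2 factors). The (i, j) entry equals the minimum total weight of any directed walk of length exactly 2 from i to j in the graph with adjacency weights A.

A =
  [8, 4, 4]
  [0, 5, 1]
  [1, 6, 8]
A^⊗2 =
  [4, 9, 5]
  [2, 4, 4]
  [6, 5, 5]

Each entry (A^⊗2)_ij equals the minimum over all length-2 walks i = v_0 → v_1 → … → v_2 = j of Σ_t A[v_t][v_{t+1}]. For example, for (i, j) = (0, 2) we minimise over 3 possible intermediate vertex sequences; the minimum is 5, attained along the walk 0 → 1 → 2.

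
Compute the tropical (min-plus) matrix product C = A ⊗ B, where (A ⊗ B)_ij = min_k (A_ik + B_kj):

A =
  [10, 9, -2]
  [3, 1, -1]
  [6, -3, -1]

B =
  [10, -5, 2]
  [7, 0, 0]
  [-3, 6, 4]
A ⊗ B =
  [-5, 4, 2]
  [-4, -2, 1]
  [-4, -3, -3]

Apply the min-plus product entry-by-entry:
  C[0][0] = min over k of (A[0][0] + B[0][0] = 10 + 10 = 20, A[0][1] + B[1][0] = 9 + 7 = 16, A[0][2] + B[2][0] = -2 + -3 = -5) = -5 (attained at k = 2)
  C[0][1] = min over k of (A[0][0] + B[0][1] = 10 + -5 = 5, A[0][1] + B[1][1] = 9 + 0 = 9, A[0][2] + B[2][1] = -2 + 6 = 4) = 4 (attained at k = 2)
  C[0][2] = min over k of (A[0][0] + B[0][2] = 10 + 2 = 12, A[0][1] + B[1][2] = 9 + 0 = 9, A[0][2] + B[2][2] = -2 + 4 = 2) = 2 (attained at k = 2)
  C[1][0] = min over k of (A[1][0] + B[0][0] = 3 + 10 = 13, A[1][1] + B[1][0] = 1 + 7 = 8, A[1][2] + B[2][0] = -1 + -3 = -4) = -4 (attained at k = 2)
  C[1][1] = min over k of (A[1][0] + B[0][1] = 3 + -5 = -2, A[1][1] + B[1][1] = 1 + 0 = 1, A[1][2] + B[2][1] = -1 + 6 = 5) = -2 (attained at k = 0)
  C[1][2] = min over k of (A[1][0] + B[0][2] = 3 + 2 = 5, A[1][1] + B[1][2] = 1 + 0 = 1, A[1][2] + B[2][2] = -1 + 4 = 3) = 1 (attained at k = 1)
  C[2][0] = min over k of (A[2][0] + B[0][0] = 6 + 10 = 16, A[2][1] + B[1][0] = -3 + 7 = 4, A[2][2] + B[2][0] = -1 + -3 = -4) = -4 (attained at k = 2)
  C[2][1] = min over k of (A[2][0] + B[0][1] = 6 + -5 = 1, A[2][1] + B[1][1] = -3 + 0 = -3, A[2][2] + B[2][1] = -1 + 6 = 5) = -3 (attained at k = 1)
  C[2][2] = min over k of (A[2][0] + B[0][2] = 6 + 2 = 8, A[2][1] + B[1][2] = -3 + 0 = -3, A[2][2] + B[2][2] = -1 + 4 = 3) = -3 (attained at k = 1)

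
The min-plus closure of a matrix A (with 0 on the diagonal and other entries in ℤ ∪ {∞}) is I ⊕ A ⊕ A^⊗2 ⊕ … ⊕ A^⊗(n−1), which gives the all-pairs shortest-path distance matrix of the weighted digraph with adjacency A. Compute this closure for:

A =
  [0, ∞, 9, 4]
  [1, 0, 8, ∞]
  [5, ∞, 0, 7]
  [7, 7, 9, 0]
Closure =
  [0, 11, 9, 4]
  [1, 0, 8, 5]
  [5, 14, 0, 7]
  [7, 7, 9, 0]

This is the Floyd-Warshall all-pairs shortest-path computation. For each intermediate vertex k = 0, 1, …, 3, update dist[i][j] ← min(dist[i][j], dist[i][k] + dist[k][j]). The final matrix gives, for each (i, j), the minimum total weight of any directed path from i to j (possibly empty when i = j).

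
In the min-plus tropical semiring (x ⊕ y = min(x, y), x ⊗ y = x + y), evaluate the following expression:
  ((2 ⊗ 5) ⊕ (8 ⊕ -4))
((2 ⊗ 5) ⊕ (8 ⊕ -4)) = -4

Expand innermost to outermost. Recall ⊕ takes the minimum of its arguments and ⊗ takes their sum. Working out the expression ((2 ⊗ 5) ⊕ (8 ⊕ -4)) gives -4.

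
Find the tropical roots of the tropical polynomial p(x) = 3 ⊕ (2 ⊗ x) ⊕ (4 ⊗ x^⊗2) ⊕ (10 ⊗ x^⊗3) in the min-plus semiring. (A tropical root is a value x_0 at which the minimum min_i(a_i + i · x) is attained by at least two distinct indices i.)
Roots: {-6, -2, 1}

Each tropical root is a break point of the lower envelope of the lines y = a_i + i · x (there are 4 lines, with slopes 0, 1, ..., 3). Only the lines that attain the minimum somewhere contribute to roots; other lines are dominated. Here the surviving (envelope) indices are i = 3, i = 2, i = 1, i = 0.
Intersections between consecutive envelope lines give the roots: for adjacent envelope indices i < j the intersection is x = (a_i − a_j) / (j − i). Reading off the sorted break points: {-6, -2, 1}.
Verification: at each break x_0, at least two indices attain the minimum of min_i(a_i + i · x_0).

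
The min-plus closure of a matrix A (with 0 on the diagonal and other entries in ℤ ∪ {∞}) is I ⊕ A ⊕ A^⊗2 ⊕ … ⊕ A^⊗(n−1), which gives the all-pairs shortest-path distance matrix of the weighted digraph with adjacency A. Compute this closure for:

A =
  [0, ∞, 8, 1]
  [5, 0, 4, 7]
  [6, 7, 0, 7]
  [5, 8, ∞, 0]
Closure =
  [0, 9, 8, 1]
  [5, 0, 4, 6]
  [6, 7, 0, 7]
  [5, 8, 12, 0]

This is the Floyd-Warshall all-pairs shortest-path computation. For each intermediate vertex k = 0, 1, …, 3, update dist[i][j] ← min(dist[i][j], dist[i][k] + dist[k][j]). The final matrix gives, for each (i, j), the minimum total weight of any directed path from i to j (possibly empty when i = j).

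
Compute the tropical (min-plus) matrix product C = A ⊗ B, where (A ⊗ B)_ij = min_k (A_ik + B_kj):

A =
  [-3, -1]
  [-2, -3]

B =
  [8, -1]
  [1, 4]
A ⊗ B =
  [0, -4]
  [-2, -3]

Apply the min-plus product entry-by-entry:
  C[0][0] = min over k of (A[0][0] + B[0][0] = -3 + 8 = 5, A[0][1] + B[1][0] = -1 + 1 = 0) = 0 (attained at k = 1)
  C[0][1] = min over k of (A[0][0] + B[0][1] = -3 + -1 = -4, A[0][1] + B[1][1] = -1 + 4 = 3) = -4 (attained at k = 0)
  C[1][0] = min over k of (A[1][0] + B[0][0] = -2 + 8 = 6, A[1][1] + B[1][0] = -3 + 1 = -2) = -2 (attained at k = 1)
  C[1][1] = min over k of (A[1][0] + B[0][1] = -2 + -1 = -3, A[1][1] + B[1][1] = -3 + 4 = 1) = -3 (attained at k = 0)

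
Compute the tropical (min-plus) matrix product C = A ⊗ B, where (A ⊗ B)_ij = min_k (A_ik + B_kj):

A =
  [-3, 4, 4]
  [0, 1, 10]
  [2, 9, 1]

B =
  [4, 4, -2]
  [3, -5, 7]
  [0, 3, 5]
A ⊗ B =
  [1, -1, -5]
  [4, -4, -2]
  [1, 4, 0]

Apply the min-plus product entry-by-entry:
  C[0][0] = min over k of (A[0][0] + B[0][0] = -3 + 4 = 1, A[0][1] + B[1][0] = 4 + 3 = 7, A[0][2] + B[2][0] = 4 + 0 = 4) = 1 (attained at k = 0)
  C[0][1] = min over k of (A[0][0] + B[0][1] = -3 + 4 = 1, A[0][1] + B[1][1] = 4 + -5 = -1, A[0][2] + B[2][1] = 4 + 3 = 7) = -1 (attained at k = 1)
  C[0][2] = min over k of (A[0][0] + B[0][2] = -3 + -2 = -5, A[0][1] + B[1][2] = 4 + 7 = 11, A[0][2] + B[2][2] = 4 + 5 = 9) = -5 (attained at k = 0)
  C[1][0] = min over k of (A[1][0] + B[0][0] = 0 + 4 = 4, A[1][1] + B[1][0] = 1 + 3 = 4, A[1][2] + B[2][0] = 10 + 0 = 10) = 4 (attained at k = 0)
  C[1][1] = min over k of (A[1][0] + B[0][1] = 0 + 4 = 4, A[1][1] + B[1][1] = 1 + -5 = -4, A[1][2] + B[2][1] = 10 + 3 = 13) = -4 (attained at k = 1)
  C[1][2] = min over k of (A[1][0] + B[0][2] = 0 + -2 = -2, A[1][1] + B[1][2] = 1 + 7 = 8, A[1][2] + B[2][2] = 10 + 5 = 15) = -2 (attained at k = 0)
  C[2][0] = min over k of (A[2][0] + B[0][0] = 2 + 4 = 6, A[2][1] + B[1][0] = 9 + 3 = 12, A[2][2] + B[2][0] = 1 + 0 = 1) = 1 (attained at k = 2)
  C[2][1] = min over k of (A[2][0] + B[0][1] = 2 + 4 = 6, A[2][1] + B[1][1] = 9 + -5 = 4, A[2][2] + B[2][1] = 1 + 3 = 4) = 4 (attained at k = 1)
  C[2][2] = min over k of (A[2][0] + B[0][2] = 2 + -2 = 0, A[2][1] + B[1][2] = 9 + 7 = 16, A[2][2] + B[2][2] = 1 + 5 = 6) = 0 (attained at k = 0)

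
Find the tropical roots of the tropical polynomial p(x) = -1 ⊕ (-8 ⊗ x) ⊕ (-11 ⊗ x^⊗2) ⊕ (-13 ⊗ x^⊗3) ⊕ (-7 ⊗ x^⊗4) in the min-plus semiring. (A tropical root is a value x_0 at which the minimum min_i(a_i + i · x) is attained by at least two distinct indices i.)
Roots: {-6, 2, 3, 7}

Each tropical root is a break point of the lower envelope of the lines y = a_i + i · x (there are 5 lines, with slopes 0, 1, ..., 4). Only the lines that attain the minimum somewhere contribute to roots; other lines are dominated. Here the surviving (envelope) indices are i = 4, i = 3, i = 2, i = 1, i = 0.
Intersections between consecutive envelope lines give the roots: for adjacent envelope indices i < j the intersection is x = (a_i − a_j) / (j − i). Reading off the sorted break points: {-6, 2, 3, 7}.
Verification: at each break x_0, at least two indices attain the minimum of min_i(a_i + i · x_0).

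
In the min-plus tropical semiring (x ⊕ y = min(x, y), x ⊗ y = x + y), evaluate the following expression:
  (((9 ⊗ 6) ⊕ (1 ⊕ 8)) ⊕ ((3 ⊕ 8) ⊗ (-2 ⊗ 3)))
(((9 ⊗ 6) ⊕ (1 ⊕ 8)) ⊕ ((3 ⊕ 8) ⊗ (-2 ⊗ 3))) = 1

Expand innermost to outermost. Recall ⊕ takes the minimum of its arguments and ⊗ takes their sum. Working out the expression (((9 ⊗ 6) ⊕ (1 ⊕ 8)) ⊕ ((3 ⊕ 8) ⊗ (-2 ⊗ 3))) gives 1.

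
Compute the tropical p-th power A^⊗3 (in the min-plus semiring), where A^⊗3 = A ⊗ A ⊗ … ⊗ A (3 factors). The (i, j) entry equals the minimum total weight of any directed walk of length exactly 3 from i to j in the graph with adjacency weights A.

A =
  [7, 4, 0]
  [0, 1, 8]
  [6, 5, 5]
A^⊗3 =
  [5, 6, 4]
  [2, 3, 1]
  [6, 7, 5]

Each entry (A^⊗3)_ij equals the minimum over all length-3 walks i = v_0 → v_1 → … → v_3 = j of Σ_t A[v_t][v_{t+1}]. For example, for (i, j) = (0, 2) we minimise over 9 possible intermediate vertex sequences; the minimum is 4, attained along the walk 0 → 1 → 0 → 2.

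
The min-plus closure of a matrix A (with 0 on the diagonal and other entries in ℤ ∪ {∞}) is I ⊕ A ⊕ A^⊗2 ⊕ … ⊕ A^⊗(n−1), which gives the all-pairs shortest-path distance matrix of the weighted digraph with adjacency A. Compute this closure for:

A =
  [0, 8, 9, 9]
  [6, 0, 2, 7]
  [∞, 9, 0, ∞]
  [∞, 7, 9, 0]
Closure =
  [0, 8, 9, 9]
  [6, 0, 2, 7]
  [15, 9, 0, 16]
  [13, 7, 9, 0]

This is the Floyd-Warshall all-pairs shortest-path computation. For each intermediate vertex k = 0, 1, …, 3, update dist[i][j] ← min(dist[i][j], dist[i][k] + dist[k][j]). The final matrix gives, for each (i, j), the minimum total weight of any directed path from i to j (possibly empty when i = j).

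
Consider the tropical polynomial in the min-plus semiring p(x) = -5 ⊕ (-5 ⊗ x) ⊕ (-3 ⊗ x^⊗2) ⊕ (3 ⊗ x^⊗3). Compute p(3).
p(3) = -5

A tropical monomial a ⊗ x^⊗i evaluates to a + i · x. Evaluating each term at x = 3:
  Term 0 contributes -5 + 0 · 3 = -5
  Term 1 contributes -5 + 1 · 3 = -2
  Term 2 contributes -3 + 2 · 3 = 3
  Term 3 contributes 3 + 3 · 3 = 12
p(3) = ⊕ of these = min[-5, -2, 3, 12] = -5.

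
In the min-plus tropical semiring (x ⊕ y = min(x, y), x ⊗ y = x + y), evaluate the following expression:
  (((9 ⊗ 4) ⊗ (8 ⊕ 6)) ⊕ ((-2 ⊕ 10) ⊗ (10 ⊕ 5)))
(((9 ⊗ 4) ⊗ (8 ⊕ 6)) ⊕ ((-2 ⊕ 10) ⊗ (10 ⊕ 5))) = 3

Expand innermost to outermost. Recall ⊕ takes the minimum of its arguments and ⊗ takes their sum. Working out the expression (((9 ⊗ 4) ⊗ (8 ⊕ 6)) ⊕ ((-2 ⊕ 10) ⊗ (10 ⊕ 5))) gives 3.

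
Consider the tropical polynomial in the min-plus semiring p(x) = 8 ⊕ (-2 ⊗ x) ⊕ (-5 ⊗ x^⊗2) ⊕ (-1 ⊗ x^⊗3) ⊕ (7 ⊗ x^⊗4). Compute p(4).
p(4) = 2

A tropical monomial a ⊗ x^⊗i evaluates to a + i · x. Evaluating each term at x = 4:
  Term 0 contributes 8 + 0 · 4 = 8
  Term 1 contributes -2 + 1 · 4 = 2
  Term 2 contributes -5 + 2 · 4 = 3
  Term 3 contributes -1 + 3 · 4 = 11
  Term 4 contributes 7 + 4 · 4 = 23
p(4) = ⊕ of these = min[8, 2, 3, 11, 23] = 2.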